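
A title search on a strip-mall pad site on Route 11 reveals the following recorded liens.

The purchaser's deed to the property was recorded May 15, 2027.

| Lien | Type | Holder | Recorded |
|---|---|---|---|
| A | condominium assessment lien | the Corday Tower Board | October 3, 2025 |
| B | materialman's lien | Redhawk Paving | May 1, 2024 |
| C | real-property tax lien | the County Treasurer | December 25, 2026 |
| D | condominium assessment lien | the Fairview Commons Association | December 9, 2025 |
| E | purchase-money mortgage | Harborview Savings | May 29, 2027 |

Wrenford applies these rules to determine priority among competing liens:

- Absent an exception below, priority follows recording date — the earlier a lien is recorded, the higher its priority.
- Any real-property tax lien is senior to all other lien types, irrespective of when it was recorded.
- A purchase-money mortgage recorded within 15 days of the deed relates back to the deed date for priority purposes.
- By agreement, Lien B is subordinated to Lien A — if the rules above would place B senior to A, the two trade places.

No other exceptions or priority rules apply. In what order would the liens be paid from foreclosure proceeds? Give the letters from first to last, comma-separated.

Effective dates: E's effective date is the deed date, May 15, 2027.
C is a real-property tax lien and takes priority over every other lien.
Ordering the rest by effective date: B (May 1, 2024), A (October 3, 2025), D (December 9, 2025), E (May 15, 2027).
The subordination applies — B was senior to A — so B and A swap.

C, A, B, D, E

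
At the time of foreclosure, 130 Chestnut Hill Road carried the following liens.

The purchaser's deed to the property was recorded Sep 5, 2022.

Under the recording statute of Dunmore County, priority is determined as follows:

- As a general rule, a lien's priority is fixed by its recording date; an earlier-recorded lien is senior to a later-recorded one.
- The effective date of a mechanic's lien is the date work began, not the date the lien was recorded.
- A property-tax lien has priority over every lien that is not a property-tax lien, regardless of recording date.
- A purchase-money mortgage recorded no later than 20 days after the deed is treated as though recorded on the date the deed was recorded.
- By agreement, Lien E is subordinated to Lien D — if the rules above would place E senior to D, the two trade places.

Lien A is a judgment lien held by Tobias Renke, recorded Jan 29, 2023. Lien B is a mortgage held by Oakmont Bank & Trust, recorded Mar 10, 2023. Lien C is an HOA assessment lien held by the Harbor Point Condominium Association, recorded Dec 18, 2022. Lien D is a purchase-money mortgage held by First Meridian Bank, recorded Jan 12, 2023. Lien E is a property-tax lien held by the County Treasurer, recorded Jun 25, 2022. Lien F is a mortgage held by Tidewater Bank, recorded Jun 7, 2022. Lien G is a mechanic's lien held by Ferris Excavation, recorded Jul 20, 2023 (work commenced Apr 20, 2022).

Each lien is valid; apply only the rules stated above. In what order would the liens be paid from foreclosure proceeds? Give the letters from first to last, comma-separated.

D, G, F, C, E, A, B

Adjusting effective dates: D was recorded 129 days after the deed — beyond 20 days — so no relation-back applies; G relates back to Apr 20, 2022 (work commenced).
E is a property-tax lien and takes priority over every other lien.
The other liens, earliest effective date first: G (Apr 20, 2022), F (Jun 7, 2022), C (Dec 18, 2022), D (Jan 12, 2023), A (Jan 29, 2023), B (Mar 10, 2023).
E would otherwise be senior to D, so under the subordination agreement E and D exchange positions.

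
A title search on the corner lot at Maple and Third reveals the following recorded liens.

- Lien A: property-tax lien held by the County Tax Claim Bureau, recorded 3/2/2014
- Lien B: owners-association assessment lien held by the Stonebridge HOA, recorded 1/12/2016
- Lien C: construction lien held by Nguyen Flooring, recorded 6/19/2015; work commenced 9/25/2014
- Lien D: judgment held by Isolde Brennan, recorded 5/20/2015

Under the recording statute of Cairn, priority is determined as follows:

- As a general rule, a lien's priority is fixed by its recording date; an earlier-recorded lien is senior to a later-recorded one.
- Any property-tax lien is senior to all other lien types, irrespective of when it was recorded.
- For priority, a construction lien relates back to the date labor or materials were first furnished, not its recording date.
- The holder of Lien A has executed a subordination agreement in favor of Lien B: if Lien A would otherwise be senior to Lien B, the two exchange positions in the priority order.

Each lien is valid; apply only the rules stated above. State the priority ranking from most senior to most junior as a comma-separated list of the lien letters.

B, C, D, A

Effective dates: C is treated as recorded 9/25/2014, the work-commencement date.
As a property-tax lien, A is senior to every other lien.
Ordering the rest by effective date: C (9/25/2014), D (5/20/2015), B (1/12/2016).
The subordination applies — A was senior to B — so A and B swap.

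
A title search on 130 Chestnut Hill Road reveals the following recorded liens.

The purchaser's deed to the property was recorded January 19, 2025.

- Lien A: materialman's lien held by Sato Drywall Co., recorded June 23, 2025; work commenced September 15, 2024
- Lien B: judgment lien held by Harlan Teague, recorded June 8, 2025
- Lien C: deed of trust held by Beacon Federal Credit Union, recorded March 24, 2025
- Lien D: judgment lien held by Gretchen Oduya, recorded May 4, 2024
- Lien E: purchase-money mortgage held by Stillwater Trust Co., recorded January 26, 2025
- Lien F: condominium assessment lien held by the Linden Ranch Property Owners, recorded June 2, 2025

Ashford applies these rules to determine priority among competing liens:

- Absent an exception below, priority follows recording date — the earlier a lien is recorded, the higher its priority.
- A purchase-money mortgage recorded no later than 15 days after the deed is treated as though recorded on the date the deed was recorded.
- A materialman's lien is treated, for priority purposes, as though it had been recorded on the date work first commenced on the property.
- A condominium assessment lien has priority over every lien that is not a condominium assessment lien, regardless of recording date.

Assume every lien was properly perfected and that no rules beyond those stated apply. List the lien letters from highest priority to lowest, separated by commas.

F, D, A, E, C, B

First, effective dates: A is treated as recorded September 15, 2024, the work-commencement date; E's effective date is the deed date, January 19, 2025.
F is a condominium assessment lien, so it outranks all other liens regardless of date.
Remaining liens by effective date: D (May 4, 2024), A (September 15, 2024), E (January 19, 2025), C (March 24, 2025), B (June 8, 2025).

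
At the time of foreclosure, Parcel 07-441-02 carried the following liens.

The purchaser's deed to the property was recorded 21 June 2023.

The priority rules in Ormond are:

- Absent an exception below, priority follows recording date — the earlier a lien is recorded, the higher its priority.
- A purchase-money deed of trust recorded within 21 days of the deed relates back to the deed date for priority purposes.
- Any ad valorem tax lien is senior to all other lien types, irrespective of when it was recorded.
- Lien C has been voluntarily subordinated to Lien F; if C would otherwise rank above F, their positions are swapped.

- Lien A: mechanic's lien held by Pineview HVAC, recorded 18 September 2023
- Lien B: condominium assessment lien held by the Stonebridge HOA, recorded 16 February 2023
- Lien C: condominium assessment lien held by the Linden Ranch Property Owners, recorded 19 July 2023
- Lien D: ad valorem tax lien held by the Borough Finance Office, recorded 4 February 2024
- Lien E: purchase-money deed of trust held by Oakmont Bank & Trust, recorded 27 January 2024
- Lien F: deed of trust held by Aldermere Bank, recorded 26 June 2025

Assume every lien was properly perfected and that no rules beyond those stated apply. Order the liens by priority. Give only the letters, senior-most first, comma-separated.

Adjusting effective dates: E was recorded 220 days after the deed — beyond 21 days — so no relation-back applies.
D is an ad valorem tax lien and takes priority over every other lien.
The other liens, earliest effective date first: B (16 February 2023), C (19 July 2023), A (18 September 2023), E (27 January 2024), F (26 June 2025).
C is senior to F before the subordination, so the two trade places.

D, B, F, A, E, C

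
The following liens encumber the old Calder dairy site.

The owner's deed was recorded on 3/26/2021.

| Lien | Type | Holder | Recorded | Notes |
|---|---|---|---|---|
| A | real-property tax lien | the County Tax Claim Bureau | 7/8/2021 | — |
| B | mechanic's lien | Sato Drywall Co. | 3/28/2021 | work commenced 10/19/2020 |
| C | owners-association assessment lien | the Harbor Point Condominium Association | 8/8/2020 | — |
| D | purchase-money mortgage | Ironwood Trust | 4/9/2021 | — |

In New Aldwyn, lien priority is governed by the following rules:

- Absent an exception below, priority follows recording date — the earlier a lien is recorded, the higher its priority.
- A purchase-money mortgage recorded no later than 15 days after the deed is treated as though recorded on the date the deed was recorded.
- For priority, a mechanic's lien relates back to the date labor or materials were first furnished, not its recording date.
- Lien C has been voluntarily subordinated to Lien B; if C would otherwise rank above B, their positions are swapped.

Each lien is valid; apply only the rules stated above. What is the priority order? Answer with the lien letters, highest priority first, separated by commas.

Effective dates after the stated exceptions: B's effective date is 10/19/2020, when work began; D relates back to the deed date 3/26/2021.
Sorted by effective date: C (8/8/2020), B (10/19/2020), D (3/26/2021), A (7/8/2021).
Because C would otherwise rank above B, the subordination swaps them.

B, C, D, A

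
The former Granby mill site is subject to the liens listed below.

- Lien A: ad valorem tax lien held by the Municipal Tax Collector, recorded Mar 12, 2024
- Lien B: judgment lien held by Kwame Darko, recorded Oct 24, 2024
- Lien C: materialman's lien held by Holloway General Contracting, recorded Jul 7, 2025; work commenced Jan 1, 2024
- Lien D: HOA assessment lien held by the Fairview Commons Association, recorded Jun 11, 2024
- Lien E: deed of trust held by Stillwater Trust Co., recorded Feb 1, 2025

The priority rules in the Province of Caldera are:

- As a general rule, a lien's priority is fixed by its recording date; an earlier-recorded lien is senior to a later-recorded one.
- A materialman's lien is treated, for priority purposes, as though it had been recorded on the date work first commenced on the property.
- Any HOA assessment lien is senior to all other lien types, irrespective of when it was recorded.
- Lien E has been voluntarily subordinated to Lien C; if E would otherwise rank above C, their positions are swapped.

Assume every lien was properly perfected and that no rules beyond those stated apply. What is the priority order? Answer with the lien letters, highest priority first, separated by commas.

Adjusting effective dates: C relates back to Jan 1, 2024 (work commenced).
D is an HOA assessment lien and takes priority over every other lien.
The other liens, earliest effective date first: C (Jan 1, 2024), A (Mar 12, 2024), B (Oct 24, 2024), E (Feb 1, 2025).
E already ranks below C; the subordination has no effect.

D, C, A, B, E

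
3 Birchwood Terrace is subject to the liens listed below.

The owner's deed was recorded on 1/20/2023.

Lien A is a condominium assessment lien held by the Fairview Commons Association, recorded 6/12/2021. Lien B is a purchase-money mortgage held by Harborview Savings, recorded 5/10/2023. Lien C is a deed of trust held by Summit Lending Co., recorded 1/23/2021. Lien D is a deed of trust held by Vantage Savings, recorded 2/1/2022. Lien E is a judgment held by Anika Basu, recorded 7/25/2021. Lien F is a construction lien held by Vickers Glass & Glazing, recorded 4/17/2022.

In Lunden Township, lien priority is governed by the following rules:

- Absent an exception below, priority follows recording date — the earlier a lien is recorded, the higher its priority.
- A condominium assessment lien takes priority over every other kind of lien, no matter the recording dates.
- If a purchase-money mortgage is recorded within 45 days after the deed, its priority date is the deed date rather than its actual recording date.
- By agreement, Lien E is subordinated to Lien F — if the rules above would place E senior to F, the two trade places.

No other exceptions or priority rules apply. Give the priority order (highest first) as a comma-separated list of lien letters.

A, C, F, D, E, B

Effective dates after the stated exceptions: B was recorded 110 days after the deed, outside the 45-day window, so it keeps its recording date.
As a condominium assessment lien, A is senior to every other lien.
Ordering the rest by effective date: C (1/23/2021), E (7/25/2021), D (2/1/2022), F (4/17/2022), B (5/10/2023).
E is senior to F before the subordination, so the two trade places.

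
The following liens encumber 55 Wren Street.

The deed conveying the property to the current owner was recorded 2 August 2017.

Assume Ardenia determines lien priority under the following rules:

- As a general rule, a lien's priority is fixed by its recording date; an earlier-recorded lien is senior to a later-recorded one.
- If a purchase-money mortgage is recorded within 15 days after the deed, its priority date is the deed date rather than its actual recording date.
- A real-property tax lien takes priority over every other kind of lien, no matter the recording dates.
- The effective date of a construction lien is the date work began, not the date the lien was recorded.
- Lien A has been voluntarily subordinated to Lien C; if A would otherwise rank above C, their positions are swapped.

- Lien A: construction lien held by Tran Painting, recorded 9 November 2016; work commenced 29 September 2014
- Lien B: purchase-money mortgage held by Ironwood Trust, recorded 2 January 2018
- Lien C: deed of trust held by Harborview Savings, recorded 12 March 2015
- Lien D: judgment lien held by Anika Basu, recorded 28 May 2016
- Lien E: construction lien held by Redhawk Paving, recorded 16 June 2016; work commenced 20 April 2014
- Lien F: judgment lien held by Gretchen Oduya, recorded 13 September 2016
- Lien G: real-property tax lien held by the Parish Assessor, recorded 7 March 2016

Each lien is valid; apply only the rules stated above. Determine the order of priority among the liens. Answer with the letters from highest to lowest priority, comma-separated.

Effective dates after the stated exceptions: A is treated as recorded 29 September 2014, the work-commencement date; B was recorded 153 days after the deed, outside the 15-day window, so it keeps its recording date; E is treated as recorded 20 April 2014, the work-commencement date.
G is a real-property tax lien, so it outranks all other liens regardless of date.
Among the remaining liens, by effective date: E (20 April 2014), A (29 September 2014), C (12 March 2015), D (28 May 2016), F (13 September 2016), B (2 January 2018).
A would otherwise be senior to C, so under the subordination agreement A and C exchange positions.

G, E, C, A, D, F, B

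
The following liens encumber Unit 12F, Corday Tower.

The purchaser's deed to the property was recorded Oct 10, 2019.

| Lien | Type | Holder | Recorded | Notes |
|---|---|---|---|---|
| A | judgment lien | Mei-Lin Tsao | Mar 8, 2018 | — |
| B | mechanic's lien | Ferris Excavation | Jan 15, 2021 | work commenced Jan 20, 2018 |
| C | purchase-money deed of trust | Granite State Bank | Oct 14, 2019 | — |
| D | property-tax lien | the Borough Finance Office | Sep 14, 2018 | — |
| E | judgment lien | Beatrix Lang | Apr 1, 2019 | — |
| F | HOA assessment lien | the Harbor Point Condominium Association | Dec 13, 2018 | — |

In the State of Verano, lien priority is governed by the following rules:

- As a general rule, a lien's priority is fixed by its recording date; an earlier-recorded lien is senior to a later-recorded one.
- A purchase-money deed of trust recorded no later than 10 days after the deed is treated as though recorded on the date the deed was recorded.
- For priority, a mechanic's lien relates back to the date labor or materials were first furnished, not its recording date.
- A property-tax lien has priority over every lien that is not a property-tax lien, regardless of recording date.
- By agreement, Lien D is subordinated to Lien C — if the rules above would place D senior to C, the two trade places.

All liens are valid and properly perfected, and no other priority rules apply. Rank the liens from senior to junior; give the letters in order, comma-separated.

C, B, A, F, E, D

First, effective dates: B's effective date is Jan 20, 2018, when work began; C was recorded within the 10-day window, so its effective date is the deed date Oct 10, 2019.
As a property-tax lien, D is senior to every other lien.
Ordering the rest by effective date: B (Jan 20, 2018), A (Mar 8, 2018), F (Dec 13, 2018), E (Apr 1, 2019), C (Oct 10, 2019).
D is senior to C before the subordination, so the two trade places.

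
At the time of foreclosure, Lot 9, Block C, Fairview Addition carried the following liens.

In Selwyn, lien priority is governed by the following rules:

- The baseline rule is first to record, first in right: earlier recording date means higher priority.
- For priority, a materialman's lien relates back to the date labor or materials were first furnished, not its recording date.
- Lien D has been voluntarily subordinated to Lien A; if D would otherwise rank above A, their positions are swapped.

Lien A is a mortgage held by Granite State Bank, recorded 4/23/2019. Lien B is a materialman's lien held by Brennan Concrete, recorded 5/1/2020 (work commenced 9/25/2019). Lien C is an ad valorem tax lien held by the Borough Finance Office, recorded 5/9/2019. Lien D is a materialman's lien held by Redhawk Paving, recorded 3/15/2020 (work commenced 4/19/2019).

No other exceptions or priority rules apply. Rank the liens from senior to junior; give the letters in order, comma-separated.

A, D, C, B

First, effective dates: B relates back to 9/25/2019 (work commenced); D's effective date is 4/19/2019, when work began.
By effective date: D (4/19/2019), A (4/23/2019), C (5/9/2019), B (9/25/2019).
Because D would otherwise rank above A, the subordination swaps them.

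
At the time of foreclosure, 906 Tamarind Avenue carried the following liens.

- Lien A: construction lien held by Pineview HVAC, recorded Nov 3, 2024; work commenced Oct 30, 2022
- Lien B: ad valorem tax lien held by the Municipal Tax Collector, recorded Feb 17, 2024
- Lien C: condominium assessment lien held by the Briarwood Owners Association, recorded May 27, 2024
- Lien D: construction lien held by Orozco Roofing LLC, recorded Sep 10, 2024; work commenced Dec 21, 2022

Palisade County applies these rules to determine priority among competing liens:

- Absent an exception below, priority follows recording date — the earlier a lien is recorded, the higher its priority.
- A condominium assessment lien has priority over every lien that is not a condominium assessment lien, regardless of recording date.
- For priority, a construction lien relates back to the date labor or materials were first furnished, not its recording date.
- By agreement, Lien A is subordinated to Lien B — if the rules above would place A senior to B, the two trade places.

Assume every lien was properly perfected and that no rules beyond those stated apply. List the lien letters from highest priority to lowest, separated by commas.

Effective dates after the stated exceptions: A's effective date is Oct 30, 2022, when work began; D is treated as recorded Dec 21, 2022, the work-commencement date.
C is a condominium assessment lien, so it outranks all other liens regardless of date.
Ordering the rest by effective date: A (Oct 30, 2022), D (Dec 21, 2022), B (Feb 17, 2024).
Because A would otherwise rank above B, the subordination swaps them.

C, B, D, A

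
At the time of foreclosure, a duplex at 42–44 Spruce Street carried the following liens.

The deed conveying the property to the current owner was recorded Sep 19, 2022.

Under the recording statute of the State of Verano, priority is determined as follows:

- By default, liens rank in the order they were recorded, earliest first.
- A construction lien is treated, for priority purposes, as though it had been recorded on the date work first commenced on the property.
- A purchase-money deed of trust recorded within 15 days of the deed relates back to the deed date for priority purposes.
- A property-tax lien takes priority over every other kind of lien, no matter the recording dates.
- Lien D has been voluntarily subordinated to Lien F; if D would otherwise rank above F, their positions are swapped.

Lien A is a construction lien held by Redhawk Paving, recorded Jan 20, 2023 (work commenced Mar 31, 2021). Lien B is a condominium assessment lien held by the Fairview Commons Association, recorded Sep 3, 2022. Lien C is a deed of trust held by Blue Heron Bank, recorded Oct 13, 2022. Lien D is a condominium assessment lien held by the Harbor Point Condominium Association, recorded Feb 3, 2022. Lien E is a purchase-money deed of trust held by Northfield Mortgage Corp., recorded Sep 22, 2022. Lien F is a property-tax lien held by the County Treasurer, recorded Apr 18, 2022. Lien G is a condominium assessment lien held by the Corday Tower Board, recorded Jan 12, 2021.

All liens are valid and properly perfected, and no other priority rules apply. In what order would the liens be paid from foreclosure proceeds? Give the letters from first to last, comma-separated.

Effective dates after the stated exceptions: A is treated as recorded Mar 31, 2021, the work-commencement date; E relates back to the deed date Sep 19, 2022.
F is a property-tax lien and takes priority over every other lien.
Among the remaining liens, by effective date: G (Jan 12, 2021), A (Mar 31, 2021), D (Feb 3, 2022), B (Sep 3, 2022), E (Sep 19, 2022), C (Oct 13, 2022).
D is already junior to F, so the subordination agreement changes nothing.

F, G, A, D, B, E, C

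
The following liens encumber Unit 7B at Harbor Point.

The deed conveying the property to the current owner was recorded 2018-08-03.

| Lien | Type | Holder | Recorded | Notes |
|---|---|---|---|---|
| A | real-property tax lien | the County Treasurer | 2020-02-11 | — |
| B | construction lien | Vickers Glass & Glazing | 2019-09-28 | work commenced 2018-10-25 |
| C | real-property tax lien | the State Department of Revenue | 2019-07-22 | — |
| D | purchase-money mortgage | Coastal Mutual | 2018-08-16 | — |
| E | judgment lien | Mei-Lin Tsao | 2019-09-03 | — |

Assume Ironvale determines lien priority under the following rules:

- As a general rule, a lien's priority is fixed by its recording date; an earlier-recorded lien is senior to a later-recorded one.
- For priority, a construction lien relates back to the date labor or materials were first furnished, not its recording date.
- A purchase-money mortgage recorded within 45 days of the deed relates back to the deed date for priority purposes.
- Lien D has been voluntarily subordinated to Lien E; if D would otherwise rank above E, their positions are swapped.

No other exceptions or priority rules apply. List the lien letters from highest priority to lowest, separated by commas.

Effective dates after the stated exceptions: B's effective date is 2018-10-25, when work began; D relates back to the deed date 2018-08-03.
Sorted by effective date: D (2018-08-03), B (2018-10-25), C (2019-07-22), E (2019-09-03), A (2020-02-11).
D would otherwise be senior to E, so under the subordination agreement D and E exchange positions.

E, B, C, D, A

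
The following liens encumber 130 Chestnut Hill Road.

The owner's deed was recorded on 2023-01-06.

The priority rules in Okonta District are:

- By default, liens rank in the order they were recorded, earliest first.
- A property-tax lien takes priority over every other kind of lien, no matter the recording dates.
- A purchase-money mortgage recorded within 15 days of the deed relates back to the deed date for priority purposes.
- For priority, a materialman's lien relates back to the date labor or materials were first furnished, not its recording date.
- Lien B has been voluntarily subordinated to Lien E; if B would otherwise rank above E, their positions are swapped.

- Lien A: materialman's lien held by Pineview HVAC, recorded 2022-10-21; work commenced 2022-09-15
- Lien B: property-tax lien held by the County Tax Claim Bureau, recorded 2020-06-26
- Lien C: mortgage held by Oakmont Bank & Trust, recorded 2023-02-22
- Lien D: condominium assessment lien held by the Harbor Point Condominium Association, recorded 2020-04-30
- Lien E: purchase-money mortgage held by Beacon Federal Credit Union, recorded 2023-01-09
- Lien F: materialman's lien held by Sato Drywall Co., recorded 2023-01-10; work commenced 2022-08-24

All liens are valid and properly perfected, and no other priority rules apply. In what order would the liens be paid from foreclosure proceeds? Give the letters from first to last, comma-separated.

Effective dates: A's effective date is 2022-09-15, when work began; E's effective date is the deed date, 2023-01-06; F is treated as recorded 2022-08-24, the work-commencement date.
B is a property-tax lien, so it outranks all other liens regardless of date.
Among the remaining liens, by effective date: D (2020-04-30), F (2022-08-24), A (2022-09-15), E (2023-01-06), C (2023-02-22).
Because B would otherwise rank above E, the subordination swaps them.

E, D, F, A, B, C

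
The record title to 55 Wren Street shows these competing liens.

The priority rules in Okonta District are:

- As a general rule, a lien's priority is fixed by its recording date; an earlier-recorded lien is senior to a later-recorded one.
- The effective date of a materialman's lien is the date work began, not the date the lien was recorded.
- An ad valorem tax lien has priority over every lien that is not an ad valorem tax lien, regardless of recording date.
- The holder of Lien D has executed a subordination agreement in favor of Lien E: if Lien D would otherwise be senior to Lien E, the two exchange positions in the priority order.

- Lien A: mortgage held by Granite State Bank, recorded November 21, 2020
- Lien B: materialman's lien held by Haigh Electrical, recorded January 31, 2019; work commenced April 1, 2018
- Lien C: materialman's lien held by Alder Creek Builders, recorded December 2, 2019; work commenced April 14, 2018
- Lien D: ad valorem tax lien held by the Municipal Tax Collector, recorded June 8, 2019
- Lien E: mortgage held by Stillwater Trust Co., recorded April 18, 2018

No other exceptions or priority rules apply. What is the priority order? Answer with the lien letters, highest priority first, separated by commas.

E, B, C, D, A

First, effective dates: B relates back to April 1, 2018 (work commenced); C's effective date is April 14, 2018, when work began.
D, as an ad valorem tax lien, has superpriority and ranks first.
Ordering the rest by effective date: B (April 1, 2018), C (April 14, 2018), E (April 18, 2018), A (November 21, 2020).
D is senior to E before the subordination, so the two trade places.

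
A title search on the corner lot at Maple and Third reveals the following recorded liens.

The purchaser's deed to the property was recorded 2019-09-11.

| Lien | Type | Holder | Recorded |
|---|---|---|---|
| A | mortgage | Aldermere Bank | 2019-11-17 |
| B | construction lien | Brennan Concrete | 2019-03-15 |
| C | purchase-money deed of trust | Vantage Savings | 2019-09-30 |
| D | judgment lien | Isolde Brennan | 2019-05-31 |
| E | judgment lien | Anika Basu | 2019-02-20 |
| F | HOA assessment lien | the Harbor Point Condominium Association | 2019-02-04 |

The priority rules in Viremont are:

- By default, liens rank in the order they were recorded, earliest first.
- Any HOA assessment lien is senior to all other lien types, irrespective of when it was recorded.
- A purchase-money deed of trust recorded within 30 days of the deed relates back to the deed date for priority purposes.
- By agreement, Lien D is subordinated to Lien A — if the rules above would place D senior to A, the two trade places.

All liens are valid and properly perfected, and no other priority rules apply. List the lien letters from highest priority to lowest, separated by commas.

F, E, B, A, C, D

First, effective dates: C relates back to the deed date 2019-09-11.
F, as an HOA assessment lien, has superpriority and ranks first.
Among the remaining liens, by effective date: E (2019-02-20), B (2019-03-15), D (2019-05-31), C (2019-09-11), A (2019-11-17).
D is senior to A before the subordination, so the two trade places.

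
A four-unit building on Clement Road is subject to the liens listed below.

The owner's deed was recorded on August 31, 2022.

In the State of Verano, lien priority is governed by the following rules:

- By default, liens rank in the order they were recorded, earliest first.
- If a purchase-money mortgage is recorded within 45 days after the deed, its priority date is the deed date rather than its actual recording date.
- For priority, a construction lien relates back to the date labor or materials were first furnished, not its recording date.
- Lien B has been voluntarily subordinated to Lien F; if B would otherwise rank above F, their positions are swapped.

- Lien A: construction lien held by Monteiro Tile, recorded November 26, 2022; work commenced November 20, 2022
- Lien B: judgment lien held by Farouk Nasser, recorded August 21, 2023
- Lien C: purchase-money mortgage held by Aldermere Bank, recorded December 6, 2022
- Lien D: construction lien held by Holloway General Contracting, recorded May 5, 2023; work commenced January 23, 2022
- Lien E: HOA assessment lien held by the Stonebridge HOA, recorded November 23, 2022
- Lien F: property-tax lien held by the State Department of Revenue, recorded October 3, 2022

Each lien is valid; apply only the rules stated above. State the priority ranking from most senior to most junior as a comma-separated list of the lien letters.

Effective dates: A's effective date is November 20, 2022, when work began; C was recorded 97 days after the deed, outside the 45-day window, so it keeps its recording date; D is treated as recorded January 23, 2022, the work-commencement date.
Ordering by effective date: D (January 23, 2022), F (October 3, 2022), A (November 20, 2022), E (November 23, 2022), C (December 6, 2022), B (August 21, 2023).
Since B is not senior to F, the subordination leaves the order unchanged.

D, F, A, E, C, B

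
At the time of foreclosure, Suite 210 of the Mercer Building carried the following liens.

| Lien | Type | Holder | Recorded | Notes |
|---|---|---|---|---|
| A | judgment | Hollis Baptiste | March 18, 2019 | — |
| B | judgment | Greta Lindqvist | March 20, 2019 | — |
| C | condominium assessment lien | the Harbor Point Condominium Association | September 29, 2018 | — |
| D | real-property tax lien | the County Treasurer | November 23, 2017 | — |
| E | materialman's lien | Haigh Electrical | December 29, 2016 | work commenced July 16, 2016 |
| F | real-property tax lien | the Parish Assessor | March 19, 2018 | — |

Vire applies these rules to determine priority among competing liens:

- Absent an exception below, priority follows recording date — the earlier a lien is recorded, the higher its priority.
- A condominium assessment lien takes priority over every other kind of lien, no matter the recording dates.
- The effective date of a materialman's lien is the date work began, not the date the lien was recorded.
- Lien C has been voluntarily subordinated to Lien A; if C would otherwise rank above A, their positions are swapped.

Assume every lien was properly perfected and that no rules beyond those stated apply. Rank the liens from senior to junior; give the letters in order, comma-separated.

A, E, D, F, C, B

Effective dates after the stated exceptions: E relates back to July 16, 2016 (work commenced).
As a condominium assessment lien, C is senior to every other lien.
Among the remaining liens, by effective date: E (July 16, 2016), D (November 23, 2017), F (March 19, 2018), A (March 18, 2019), B (March 20, 2019).
C would otherwise be senior to A, so under the subordination agreement C and A exchange positions.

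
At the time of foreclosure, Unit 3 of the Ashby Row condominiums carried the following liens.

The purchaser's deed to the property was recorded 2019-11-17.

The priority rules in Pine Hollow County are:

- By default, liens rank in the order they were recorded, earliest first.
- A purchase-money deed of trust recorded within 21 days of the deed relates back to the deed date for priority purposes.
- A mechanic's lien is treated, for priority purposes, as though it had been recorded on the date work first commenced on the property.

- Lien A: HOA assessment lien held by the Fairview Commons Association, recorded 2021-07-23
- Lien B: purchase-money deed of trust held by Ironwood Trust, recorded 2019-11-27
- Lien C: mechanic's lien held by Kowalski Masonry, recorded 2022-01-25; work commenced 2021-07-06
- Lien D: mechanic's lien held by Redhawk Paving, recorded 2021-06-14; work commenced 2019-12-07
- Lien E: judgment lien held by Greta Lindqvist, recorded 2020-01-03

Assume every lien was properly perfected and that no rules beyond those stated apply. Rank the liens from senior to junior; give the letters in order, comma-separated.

B, D, E, C, A

Adjusting effective dates: B was recorded within the 21-day window, so its effective date is the deed date 2019-11-17; C relates back to 2021-07-06 (work commenced); D is treated as recorded 2019-12-07, the work-commencement date.
Sorted by effective date: B (2019-11-17), D (2019-12-07), E (2020-01-03), C (2021-07-06), A (2021-07-23).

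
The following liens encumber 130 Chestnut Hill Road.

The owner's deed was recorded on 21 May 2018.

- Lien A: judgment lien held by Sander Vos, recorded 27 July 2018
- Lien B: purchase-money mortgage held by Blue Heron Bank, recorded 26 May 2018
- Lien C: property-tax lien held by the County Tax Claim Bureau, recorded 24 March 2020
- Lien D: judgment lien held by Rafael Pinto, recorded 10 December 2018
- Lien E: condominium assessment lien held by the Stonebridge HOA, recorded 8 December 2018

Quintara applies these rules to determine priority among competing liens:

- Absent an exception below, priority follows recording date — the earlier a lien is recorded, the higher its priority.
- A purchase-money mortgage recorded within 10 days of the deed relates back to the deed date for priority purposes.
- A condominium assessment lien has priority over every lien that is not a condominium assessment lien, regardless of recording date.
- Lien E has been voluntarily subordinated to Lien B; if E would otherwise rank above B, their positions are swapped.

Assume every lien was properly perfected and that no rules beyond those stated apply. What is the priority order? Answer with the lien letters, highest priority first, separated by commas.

B, E, A, D, C

Effective dates after the stated exceptions: B's effective date is the deed date, 21 May 2018.
E, as a condominium assessment lien, has superpriority and ranks first.
Ordering the rest by effective date: B (21 May 2018), A (27 July 2018), D (10 December 2018), C (24 March 2020).
E is senior to B before the subordination, so the two trade places.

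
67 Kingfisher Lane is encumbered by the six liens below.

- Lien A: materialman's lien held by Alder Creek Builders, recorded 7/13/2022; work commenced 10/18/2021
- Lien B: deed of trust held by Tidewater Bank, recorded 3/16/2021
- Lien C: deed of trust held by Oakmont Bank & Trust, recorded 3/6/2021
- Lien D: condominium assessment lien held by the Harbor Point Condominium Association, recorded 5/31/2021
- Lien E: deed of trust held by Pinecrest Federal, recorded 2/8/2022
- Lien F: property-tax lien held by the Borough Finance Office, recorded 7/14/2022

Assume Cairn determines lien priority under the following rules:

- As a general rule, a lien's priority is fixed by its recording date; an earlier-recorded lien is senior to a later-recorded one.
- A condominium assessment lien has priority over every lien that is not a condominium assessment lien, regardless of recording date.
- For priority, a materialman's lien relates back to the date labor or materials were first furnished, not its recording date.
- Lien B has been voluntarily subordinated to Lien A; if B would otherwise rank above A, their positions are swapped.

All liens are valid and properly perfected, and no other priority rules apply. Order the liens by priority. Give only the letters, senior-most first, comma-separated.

D, C, A, B, E, F

Adjusting effective dates: A is treated as recorded 10/18/2021, the work-commencement date.
D, as a condominium assessment lien, has superpriority and ranks first.
Among the remaining liens, by effective date: C (3/6/2021), B (3/16/2021), A (10/18/2021), E (2/8/2022), F (7/14/2022).
B is senior to A before the subordination, so the two trade places.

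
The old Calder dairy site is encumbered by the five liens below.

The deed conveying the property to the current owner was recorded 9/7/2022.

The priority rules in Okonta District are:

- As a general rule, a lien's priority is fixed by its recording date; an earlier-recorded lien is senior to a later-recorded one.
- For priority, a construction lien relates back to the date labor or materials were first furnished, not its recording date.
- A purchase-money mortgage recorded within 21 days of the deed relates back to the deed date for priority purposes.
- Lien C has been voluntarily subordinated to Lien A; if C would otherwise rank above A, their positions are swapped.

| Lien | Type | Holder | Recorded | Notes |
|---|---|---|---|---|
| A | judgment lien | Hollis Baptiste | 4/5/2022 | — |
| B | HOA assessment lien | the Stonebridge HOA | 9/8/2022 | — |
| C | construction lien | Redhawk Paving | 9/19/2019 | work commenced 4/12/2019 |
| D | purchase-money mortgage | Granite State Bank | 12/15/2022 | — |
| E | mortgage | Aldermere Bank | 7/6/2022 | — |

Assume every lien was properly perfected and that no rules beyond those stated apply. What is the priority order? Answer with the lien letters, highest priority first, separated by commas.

A, C, E, B, D

First, effective dates: C is treated as recorded 4/12/2019, the work-commencement date; D was recorded 99 days after the deed, outside the 21-day window, so it keeps its recording date.
By effective date, earliest first: C (4/12/2019), A (4/5/2022), E (7/6/2022), B (9/8/2022), D (12/15/2022).
C would otherwise be senior to A, so under the subordination agreement C and A exchange positions.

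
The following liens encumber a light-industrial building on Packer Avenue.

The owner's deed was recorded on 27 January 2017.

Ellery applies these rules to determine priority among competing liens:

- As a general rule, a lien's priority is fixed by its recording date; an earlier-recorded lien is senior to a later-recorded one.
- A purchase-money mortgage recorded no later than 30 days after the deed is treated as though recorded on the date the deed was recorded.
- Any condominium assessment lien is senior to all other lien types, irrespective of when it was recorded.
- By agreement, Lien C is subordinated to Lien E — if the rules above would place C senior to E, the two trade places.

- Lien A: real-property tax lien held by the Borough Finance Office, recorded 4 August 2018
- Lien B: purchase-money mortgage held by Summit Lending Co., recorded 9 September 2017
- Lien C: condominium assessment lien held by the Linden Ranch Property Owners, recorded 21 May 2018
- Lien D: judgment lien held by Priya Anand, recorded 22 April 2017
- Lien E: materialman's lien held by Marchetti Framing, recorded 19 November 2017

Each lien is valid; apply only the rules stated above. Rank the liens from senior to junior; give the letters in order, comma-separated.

E, D, B, C, A

Adjusting effective dates: B was recorded 225 days after the deed, outside the 30-day window, so it keeps its recording date.
As a condominium assessment lien, C is senior to every other lien.
The other liens, earliest effective date first: D (22 April 2017), B (9 September 2017), E (19 November 2017), A (4 August 2018).
C would otherwise be senior to E, so under the subordination agreement C and E exchange positions.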